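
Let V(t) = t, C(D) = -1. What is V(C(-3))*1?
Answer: -1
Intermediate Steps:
V(C(-3))*1 = -1*1 = -1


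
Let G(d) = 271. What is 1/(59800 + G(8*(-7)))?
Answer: 1/60071 ≈ 1.6647e-5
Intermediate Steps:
1/(59800 + G(8*(-7))) = 1/(59800 + 271) = 1/60071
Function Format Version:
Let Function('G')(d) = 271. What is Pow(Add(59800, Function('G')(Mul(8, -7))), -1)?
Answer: Rational(1, 60071) ≈ 1.6647e-5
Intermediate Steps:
Pow(Add(59800, Function('G')(Mul(8, -7))), -1) = Pow(Add(59800, 271), -1) = Pow(60071, -1) = Rational(1, 60071)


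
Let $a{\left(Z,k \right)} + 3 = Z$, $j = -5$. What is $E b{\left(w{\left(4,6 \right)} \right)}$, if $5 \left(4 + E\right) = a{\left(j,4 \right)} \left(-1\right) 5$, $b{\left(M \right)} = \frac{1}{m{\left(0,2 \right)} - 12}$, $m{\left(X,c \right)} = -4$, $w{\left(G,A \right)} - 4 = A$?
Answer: $- \frac{1}{4} \approx -0.25$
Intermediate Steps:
$w{\left(G,A \right)} = 4 + A$
$a{\left(Z,k \right)} = -3 + Z$
$b{\left(M \right)} = - \frac{1}{16}$ ($b{\left(M \right)} = \frac{1}{-4 - 12} = \frac{1}{-16} = - \frac{1}{16}$)
$E = 4$ ($E = -4 + \frac{\left(-3 - 5\right) \left(-1\right) 5}{5} = -4 + \frac{\left(-8\right) \left(-1\right) 5}{5} = -4 + \frac{8 \cdot 5}{5} = -4 + \frac{1}{5} \cdot 40 = -4 + 8 = 4$)
$E b{\left(w{\left(4,6 \right)} \right)} = 4 \left(- \frac{1}{16}\right) = - \frac{1}{4}$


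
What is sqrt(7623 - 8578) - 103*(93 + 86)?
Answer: -18437 + I*sqrt(955) ≈ -18437.0 + 30.903*I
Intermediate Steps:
sqrt(7623 - 8578) - 103*(93 + 86) = sqrt(-955) - 103*179 = I*sqrt(955) - 18437 = -18437 + I*sqrt(955)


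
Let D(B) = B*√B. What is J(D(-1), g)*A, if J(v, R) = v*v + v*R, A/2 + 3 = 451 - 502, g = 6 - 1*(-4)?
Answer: 108 + 1080*I ≈ 108.0 + 1080.0*I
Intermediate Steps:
D(B) = B^(3/2)
g = 10 (g = 6 + 4 = 10)
A = -108 (A = -6 + 2*(451 - 502) = -6 + 2*(-51) = -6 - 102 = -108)
J(v, R) = v² + R*v
J(D(-1), g)*A = ((-1)^(3/2)*(10 + (-1)^(3/2)))*(-108) = ((-I)*(10 - I))*(-108) = -I*(10 - I)*(-108) = 108*I*(10 - I)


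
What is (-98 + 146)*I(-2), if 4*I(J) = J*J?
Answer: 48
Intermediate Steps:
I(J) = J²/4 (I(J) = (J*J)/4 = J²/4)
(-98 + 146)*I(-2) = (-98 + 146)*((¼)*(-2)²) = 48*((¼)*4) = 48*1 = 48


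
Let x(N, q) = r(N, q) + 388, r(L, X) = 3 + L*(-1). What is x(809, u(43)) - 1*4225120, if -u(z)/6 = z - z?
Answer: -4225538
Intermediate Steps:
u(z) = 0 (u(z) = -6*(z - z) = -6*0 = 0)
r(L, X) = 3 - L
x(N, q) = 391 - N (x(N, q) = (3 - N) + 388 = 391 - N)
x(809, u(43)) - 1*4225120 = (391 - 1*809) - 1*4225120 = (391 - 809) - 4225120 = -418 - 4225120 = -4225538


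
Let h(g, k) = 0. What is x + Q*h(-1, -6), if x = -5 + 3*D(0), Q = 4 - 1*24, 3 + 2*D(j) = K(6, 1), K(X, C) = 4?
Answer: -7/2 ≈ -3.5000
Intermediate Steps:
D(j) = ½ (D(j) = -3/2 + (½)*4 = -3/2 + 2 = ½)
Q = -20 (Q = 4 - 24 = -20)
x = -7/2 (x = -5 + 3*(½) = -5 + 3/2 = -7/2 ≈ -3.5000)
x + Q*h(-1, -6) = -7/2 - 20*0 = -7/2 + 0 = -7/2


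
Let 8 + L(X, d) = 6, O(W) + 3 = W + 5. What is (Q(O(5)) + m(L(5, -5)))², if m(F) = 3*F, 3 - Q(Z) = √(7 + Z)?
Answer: (3 + √14)² ≈ 45.450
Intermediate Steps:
O(W) = 2 + W (O(W) = -3 + (W + 5) = -3 + (5 + W) = 2 + W)
L(X, d) = -2 (L(X, d) = -8 + 6 = -2)
Q(Z) = 3 - √(7 + Z)
(Q(O(5)) + m(L(5, -5)))² = ((3 - √(7 + (2 + 5))) + 3*(-2))² = ((3 - √(7 + 7)) - 6)² = ((3 - √14) - 6)² = (-3 - √14)²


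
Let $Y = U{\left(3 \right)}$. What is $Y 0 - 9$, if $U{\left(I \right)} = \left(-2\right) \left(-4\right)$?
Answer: $-9$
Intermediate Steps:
$U{\left(I \right)} = 8$
$Y = 8$
$Y 0 - 9 = 8 \cdot 0 - 9 = 0 - 9 = -9$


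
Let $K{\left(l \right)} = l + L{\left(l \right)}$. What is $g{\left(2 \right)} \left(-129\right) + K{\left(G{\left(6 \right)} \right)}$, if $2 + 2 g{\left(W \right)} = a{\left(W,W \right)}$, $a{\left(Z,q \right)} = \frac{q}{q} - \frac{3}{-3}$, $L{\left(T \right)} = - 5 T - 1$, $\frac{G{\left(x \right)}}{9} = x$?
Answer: $-217$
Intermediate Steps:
$G{\left(x \right)} = 9 x$
$L{\left(T \right)} = -1 - 5 T$
$a{\left(Z,q \right)} = 2$ ($a{\left(Z,q \right)} = 1 - -1 = 1 + 1 = 2$)
$K{\left(l \right)} = -1 - 4 l$ ($K{\left(l \right)} = l - \left(1 + 5 l\right) = -1 - 4 l$)
$g{\left(W \right)} = 0$ ($g{\left(W \right)} = -1 + \frac{1}{2} \cdot 2 = -1 + 1 = 0$)
$g{\left(2 \right)} \left(-129\right) + K{\left(G{\left(6 \right)} \right)} = 0 \left(-129\right) - \left(1 + 4 \cdot 9 \cdot 6\right) = 0 - 217 = -217$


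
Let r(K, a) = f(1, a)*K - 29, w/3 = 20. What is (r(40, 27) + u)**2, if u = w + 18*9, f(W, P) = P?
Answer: 1620529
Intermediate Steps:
w = 60 (w = 3*20 = 60)
r(K, a) = -29 + K*a (r(K, a) = a*K - 29 = K*a - 29 = -29 + K*a)
u = 222 (u = 60 + 18*9 = 60 + 162 = 222)
(r(40, 27) + u)**2 = ((-29 + 40*27) + 222)**2 = ((-29 + 1080) + 222)**2 = (1051 + 222)**2 = 1273**2 = 1620529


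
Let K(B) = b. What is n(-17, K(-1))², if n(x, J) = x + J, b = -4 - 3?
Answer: 576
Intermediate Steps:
b = -7
K(B) = -7
n(x, J) = J + x
n(-17, K(-1))² = (-7 - 17)² = (-24)² = 576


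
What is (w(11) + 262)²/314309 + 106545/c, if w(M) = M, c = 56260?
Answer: 7536210789/3536604868 ≈ 2.1309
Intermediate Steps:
(w(11) + 262)²/314309 + 106545/c = (11 + 262)²/314309 + 106545/56260 = 273²*(1/314309) + 106545*(1/56260) = 74529*(1/314309) + 21309/11252 = 74529/314309 + 21309/11252 = 7536210789/3536604868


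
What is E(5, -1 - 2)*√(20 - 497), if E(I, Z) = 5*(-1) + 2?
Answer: -9*I*√53 ≈ -65.521*I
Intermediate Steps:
E(I, Z) = -3 (E(I, Z) = -5 + 2 = -3)
E(5, -1 - 2)*√(20 - 497) = -3*√(20 - 497) = -9*I*√53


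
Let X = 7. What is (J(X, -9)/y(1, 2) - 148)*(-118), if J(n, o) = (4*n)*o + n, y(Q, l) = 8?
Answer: 84311/4 ≈ 21078.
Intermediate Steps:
J(n, o) = n + 4*n*o (J(n, o) = 4*n*o + n = n + 4*n*o)
(J(X, -9)/y(1, 2) - 148)*(-118) = ((7*(1 + 4*(-9)))/8 - 148)*(-118) = ((7*(1 - 36))*(⅛) - 148)*(-118) = ((7*(-35))*(⅛) - 148)*(-118) = (-245*⅛ - 148)*(-118) = (-245/8 - 148)*(-118) = -1429/8*(-118) = 84311/4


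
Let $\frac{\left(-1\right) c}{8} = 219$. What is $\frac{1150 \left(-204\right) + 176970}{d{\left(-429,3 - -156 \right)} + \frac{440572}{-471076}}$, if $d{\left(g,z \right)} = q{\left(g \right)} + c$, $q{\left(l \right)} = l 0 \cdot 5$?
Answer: $\frac{218936370}{6659401} \approx 32.876$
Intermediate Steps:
$c = -1752$ ($c = \left(-8\right) 219 = -1752$)
$q{\left(l \right)} = 0$ ($q{\left(l \right)} = 0 \cdot 5 = 0$)
$d{\left(g,z \right)} = -1752$ ($d{\left(g,z \right)} = 0 - 1752 = -1752$)
$\frac{1150 \left(-204\right) + 176970}{d{\left(-429,3 - -156 \right)} + \frac{440572}{-471076}} = \frac{1150 \left(-204\right) + 176970}{-1752 + \frac{440572}{-471076}} = \frac{-234600 + 176970}{-1752 + 440572 \left(- \frac{1}{471076}\right)} = - \frac{57630}{-1752 - \frac{3553}{3799}} = - \frac{57630}{- \frac{6659401}{3799}} = \left(-57630\right) \left(- \frac{3799}{6659401}\right) = \frac{218936370}{6659401}$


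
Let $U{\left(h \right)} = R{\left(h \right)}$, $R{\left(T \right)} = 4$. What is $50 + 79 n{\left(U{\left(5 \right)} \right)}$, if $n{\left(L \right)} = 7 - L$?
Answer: $287$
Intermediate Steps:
$U{\left(h \right)} = 4$
$50 + 79 n{\left(U{\left(5 \right)} \right)} = 50 + 79 \left(7 - 4\right) = 50 + 79 \cdot 3 = 50 + 237 = 287$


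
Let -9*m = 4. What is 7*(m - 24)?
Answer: -1540/9 ≈ -171.11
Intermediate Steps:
m = -4/9 (m = -⅑*4 = -4/9 ≈ -0.44444)
7*(m - 24) = 7*(-4/9 - 24) = 7*(-220/9) = -1540/9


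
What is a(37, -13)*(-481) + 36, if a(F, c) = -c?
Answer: -6217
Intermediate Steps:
a(37, -13)*(-481) + 36 = -1*(-13)*(-481) + 36 = 13*(-481) + 36 = -6253 + 36 = -6217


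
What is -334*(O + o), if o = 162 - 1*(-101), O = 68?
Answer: -110554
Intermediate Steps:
o = 263 (o = 162 + 101 = 263)
-334*(O + o) = -334*(68 + 263) = -334*331 = -110554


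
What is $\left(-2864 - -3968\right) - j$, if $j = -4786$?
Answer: $5890$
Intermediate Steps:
$\left(-2864 - -3968\right) - j = \left(-2864 - -3968\right) - -4786 = \left(-2864 + 3968\right) + 4786 = 1104 + 4786 = 5890$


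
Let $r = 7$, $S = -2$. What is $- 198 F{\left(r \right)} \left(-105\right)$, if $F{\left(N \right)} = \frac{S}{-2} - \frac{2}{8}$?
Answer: $\frac{31185}{2} \approx 15593.0$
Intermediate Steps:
$F{\left(N \right)} = \frac{3}{4}$ ($F{\left(N \right)} = - \frac{2}{-2} - \frac{2}{8} = \left(-2\right) \left(- \frac{1}{2}\right) - \frac{1}{4} = 1 - \frac{1}{4} = \frac{3}{4}$)
$- 198 F{\left(r \right)} \left(-105\right) = \left(-198\right) \frac{3}{4} \left(-105\right) = \left(- \frac{297}{2}\right) \left(-105\right) = \frac{31185}{2}$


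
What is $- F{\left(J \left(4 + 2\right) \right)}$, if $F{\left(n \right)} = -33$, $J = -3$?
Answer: $33$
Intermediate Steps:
$- F{\left(J \left(4 + 2\right) \right)} = \left(-1\right) \left(-33\right) = 33$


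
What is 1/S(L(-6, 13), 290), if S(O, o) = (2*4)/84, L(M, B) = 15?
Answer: 21/2 ≈ 10.500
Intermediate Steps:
S(O, o) = 2/21 (S(O, o) = 8*(1/84) = 2/21)
1/S(L(-6, 13), 290) = 1/(2/21) = 21/2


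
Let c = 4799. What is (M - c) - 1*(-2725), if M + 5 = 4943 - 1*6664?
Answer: -3800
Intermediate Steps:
M = -1726 (M = -5 + (4943 - 1*6664) = -5 + (4943 - 6664) = -5 - 1721 = -1726)
(M - c) - 1*(-2725) = (-1726 - 1*4799) - 1*(-2725) = (-1726 - 4799) + 2725 = -6525 + 2725 = -3800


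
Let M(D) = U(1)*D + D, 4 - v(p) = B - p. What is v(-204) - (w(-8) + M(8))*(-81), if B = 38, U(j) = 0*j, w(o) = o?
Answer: -238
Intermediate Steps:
U(j) = 0
v(p) = -34 + p (v(p) = 4 - (38 - p) = 4 + (-38 + p) = -34 + p)
M(D) = D (M(D) = 0*D + D = 0 + D = D)
v(-204) - (w(-8) + M(8))*(-81) = (-34 - 204) - (-8 + 8)*(-81) = -238 - 0*(-81) = -238 - 1*0 = -238 + 0 = -238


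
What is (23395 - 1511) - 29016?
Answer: -7132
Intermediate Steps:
(23395 - 1511) - 29016 = 21884 - 29016 = -7132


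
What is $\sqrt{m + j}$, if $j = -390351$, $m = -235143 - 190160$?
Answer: $7 i \sqrt{16646} \approx 903.14 i$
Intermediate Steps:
$m = -425303$ ($m = -235143 - 190160 = -425303$)
$\sqrt{m + j} = \sqrt{-425303 - 390351} = \sqrt{-815654} = 7 i \sqrt{16646}$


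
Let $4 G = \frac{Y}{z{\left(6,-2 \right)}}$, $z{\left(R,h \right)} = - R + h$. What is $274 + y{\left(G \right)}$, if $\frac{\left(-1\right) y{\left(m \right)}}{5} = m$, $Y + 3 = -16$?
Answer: $\frac{8673}{32} \approx 271.03$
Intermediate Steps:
$z{\left(R,h \right)} = h - R$
$Y = -19$ ($Y = -3 - 16 = -19$)
$G = \frac{19}{32}$ ($G = \frac{\left(-19\right) \frac{1}{-2 - 6}}{4} = \frac{\left(-19\right) \frac{1}{-8}}{4} = \frac{\left(-19\right) \left(- \frac{1}{8}\right)}{4} = \frac{1}{4} \cdot \frac{19}{8} = \frac{19}{32} \approx 0.59375$)
$y{\left(m \right)} = - 5 m$
$274 + y{\left(G \right)} = 274 - \frac{95}{32} = \frac{8673}{32}$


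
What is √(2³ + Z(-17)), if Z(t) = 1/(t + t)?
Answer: √9214/34 ≈ 2.8232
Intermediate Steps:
Z(t) = 1/(2*t)
√(2³ + Z(-17)) = √(2³ + (½)/(-17)) = √(8 + (½)*(-1/17)) = √(8 - 1/34) = √(271/34) = √9214/34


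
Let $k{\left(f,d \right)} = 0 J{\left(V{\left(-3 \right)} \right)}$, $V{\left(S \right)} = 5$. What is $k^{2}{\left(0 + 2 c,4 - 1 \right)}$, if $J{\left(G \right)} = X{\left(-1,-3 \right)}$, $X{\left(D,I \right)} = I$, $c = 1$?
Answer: $0$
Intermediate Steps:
$J{\left(G \right)} = -3$
$k{\left(f,d \right)} = 0$ ($k{\left(f,d \right)} = 0 \left(-3\right) = 0$)
$k^{2}{\left(0 + 2 c,4 - 1 \right)} = 0^{2} = 0$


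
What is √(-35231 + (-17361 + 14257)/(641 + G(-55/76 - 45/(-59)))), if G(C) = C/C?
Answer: I*√3630735663/321 ≈ 187.71*I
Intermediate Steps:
G(C) = 1
√(-35231 + (-17361 + 14257)/(641 + G(-55/76 - 45/(-59)))) = √(-35231 + (-17361 + 14257)/(641 + 1)) = √(-35231 - 3104/642) = √(-35231 - 3104*1/642) = √(-35231 - 1552/321) = √(-11310703/321) = I*√3630735663/321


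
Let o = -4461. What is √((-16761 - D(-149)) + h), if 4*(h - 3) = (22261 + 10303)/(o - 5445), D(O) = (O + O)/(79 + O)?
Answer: I*√2015053247961390/346710 ≈ 129.47*I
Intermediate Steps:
D(O) = 2*O/(79 + O) (D(O) = (2*O)/(79 + O) = 2*O/(79 + O))
h = 21577/9906 (h = 3 + ((22261 + 10303)/(-4461 - 5445))/4 = 3 + (32564/(-9906))/4 = 3 + (32564*(-1/9906))/4 = 3 + (¼)*(-16282/4953) = 3 - 8141/9906 = 21577/9906 ≈ 2.1782)
√((-16761 - D(-149)) + h) = √((-16761 - 2*(-149)/(79 - 149)) + 21577/9906) = √((-16761 - 2*(-149)/(-70)) + 21577/9906) = √((-16761 - 2*(-149)*(-1)/70) + 21577/9906) = √((-16761 - 1*149/35) + 21577/9906) = √((-16761 - 149/35) + 21577/9906) = √(-586784/35 + 21577/9906) = √(-5811927109/346710) = I*√2015053247961390/346710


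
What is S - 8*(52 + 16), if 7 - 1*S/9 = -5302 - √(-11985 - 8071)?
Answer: 47237 + 18*I*√5014 ≈ 47237.0 + 1274.6*I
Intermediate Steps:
S = 47781 + 18*I*√5014 (S = 63 - 9*(-5302 - √(-11985 - 8071)) = 63 - 9*(-5302 - √(-20056)) = 63 - 9*(-5302 - 2*I*√5014) = 63 + (47718 + 18*I*√5014) = 47781 + 18*I*√5014 ≈ 47781.0 + 1274.6*I)
S - 8*(52 + 16) = (47781 + 18*I*√5014) - 8*(52 + 16) = (47781 + 18*I*√5014) - 8*68 = (47781 + 18*I*√5014) - 544 = 47237 + 18*I*√5014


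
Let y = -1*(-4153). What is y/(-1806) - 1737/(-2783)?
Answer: -8420777/5026098 ≈ -1.6754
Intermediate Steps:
y = 4153
y/(-1806) - 1737/(-2783) = 4153/(-1806) - 1737/(-2783) = 4153*(-1/1806) - 1737*(-1/2783) = -4153/1806 + 1737/2783 = -8420777/5026098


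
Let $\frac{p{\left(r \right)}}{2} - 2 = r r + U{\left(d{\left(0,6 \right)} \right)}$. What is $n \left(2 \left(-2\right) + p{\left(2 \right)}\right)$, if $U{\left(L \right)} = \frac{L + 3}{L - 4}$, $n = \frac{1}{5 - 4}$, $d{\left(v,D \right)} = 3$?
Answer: $-4$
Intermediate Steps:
$n = 1$ ($n = 1^{-1} = 1$)
$U{\left(L \right)} = \frac{3 + L}{-4 + L}$
$p{\left(r \right)} = -8 + 2 r^{2}$ ($p{\left(r \right)} = 4 + 2 \left(r r + \frac{3 + 3}{-4 + 3}\right) = 4 + 2 \left(r^{2} + \frac{1}{-1} \cdot 6\right) = 4 + 2 \left(r^{2} - 6\right) = 4 + 2 \left(-6 + r^{2}\right) = 4 + \left(-12 + 2 r^{2}\right) = -8 + 2 r^{2}$)
$n \left(2 \left(-2\right) + p{\left(2 \right)}\right) = 1 \left(2 \left(-2\right) - \left(8 - 2 \cdot 2^{2}\right)\right) = 1 \left(-4 + \left(-8 + 2 \cdot 4\right)\right) = 1 \left(-4 + \left(-8 + 8\right)\right) = 1 \left(-4 + 0\right) = 1 \left(-4\right) = -4$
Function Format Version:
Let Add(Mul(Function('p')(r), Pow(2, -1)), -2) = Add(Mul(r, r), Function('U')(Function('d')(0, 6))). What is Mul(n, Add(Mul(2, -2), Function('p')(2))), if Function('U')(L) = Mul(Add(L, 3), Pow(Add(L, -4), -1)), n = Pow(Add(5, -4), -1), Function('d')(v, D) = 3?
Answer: -4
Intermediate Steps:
n = 1 (n = Pow(1, -1) = 1)
Function('U')(L) = Mul(Pow(Add(-4, L), -1), Add(3, L)) (Function('U')(L) = Mul(Add(3, L), Pow(Add(-4, L), -1)) = Mul(Pow(Add(-4, L), -1), Add(3, L)))
Function('p')(r) = Add(-8, Mul(2, Pow(r, 2))) (Function('p')(r) = Add(4, Mul(2, Add(Mul(r, r), Mul(Pow(Add(-4, 3), -1), Add(3, 3))))) = Add(4, Mul(2, Add(Pow(r, 2), Mul(Pow(-1, -1), 6)))) = Add(4, Mul(2, Add(Pow(r, 2), Mul(-1, 6)))) = Add(4, Mul(2, Add(Pow(r, 2), -6))) = Add(4, Mul(2, Add(-6, Pow(r, 2)))) = Add(4, Add(-12, Mul(2, Pow(r, 2)))) = Add(-8, Mul(2, Pow(r, 2))))
Mul(n, Add(Mul(2, -2), Function('p')(2))) = Mul(1, Add(Mul(2, -2), Add(-8, Mul(2, Pow(2, 2))))) = Mul(1, Add(-4, Add(-8, Mul(2, 4)))) = Mul(1, Add(-4, Add(-8, 8))) = Mul(1, Add(-4, 0)) = Mul(1, -4) = -4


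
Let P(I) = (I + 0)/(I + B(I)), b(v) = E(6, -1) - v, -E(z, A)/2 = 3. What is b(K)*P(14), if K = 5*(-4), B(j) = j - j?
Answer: 14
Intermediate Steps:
E(z, A) = -6 (E(z, A) = -2*3 = -6)
B(j) = 0
K = -20
b(v) = -6 - v
P(I) = 1 (P(I) = (I + 0)/(I + 0) = I/I = 1)
b(K)*P(14) = (-6 - 1*(-20))*1 = (-6 + 20)*1 = 14*1 = 14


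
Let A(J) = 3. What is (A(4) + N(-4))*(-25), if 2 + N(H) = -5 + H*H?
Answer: -300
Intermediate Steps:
N(H) = -7 + H**2 (N(H) = -2 + (-5 + H*H) = -2 + (-5 + H**2) = -7 + H**2)
(A(4) + N(-4))*(-25) = (3 + (-7 + (-4)**2))*(-25) = (3 + (-7 + 16))*(-25) = (3 + 9)*(-25) = 12*(-25) = -300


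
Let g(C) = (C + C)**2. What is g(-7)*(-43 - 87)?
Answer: -25480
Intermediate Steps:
g(C) = 4*C**2 (g(C) = (2*C)**2 = 4*C**2)
g(-7)*(-43 - 87) = (4*(-7)**2)*(-43 - 87) = (4*49)*(-130) = 196*(-130) = -25480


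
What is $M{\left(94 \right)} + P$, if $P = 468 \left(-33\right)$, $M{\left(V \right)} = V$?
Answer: $-15350$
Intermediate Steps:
$P = -15444$
$M{\left(94 \right)} + P = 94 - 15444 = -15350$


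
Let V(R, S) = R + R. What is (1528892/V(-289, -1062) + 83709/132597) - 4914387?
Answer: -20935918695848/4257837 ≈ -4.9170e+6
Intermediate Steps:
V(R, S) = 2*R
(1528892/V(-289, -1062) + 83709/132597) - 4914387 = (1528892/((2*(-289))) + 83709/132597) - 4914387 = (1528892/(-578) + 83709*(1/132597)) - 4914387 = (1528892*(-1/578) + 9301/14733) - 4914387 = (-764446/289 + 9301/14733) - 4914387 = -11259894929/4257837 - 4914387 = -20935918695848/4257837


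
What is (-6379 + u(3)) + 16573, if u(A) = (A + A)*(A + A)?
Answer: 10230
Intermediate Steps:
u(A) = 4*A**2 (u(A) = (2*A)*(2*A) = 4*A**2)
(-6379 + u(3)) + 16573 = (-6379 + 4*3**2) + 16573 = (-6379 + 4*9) + 16573 = (-6379 + 36) + 16573 = -6343 + 16573 = 10230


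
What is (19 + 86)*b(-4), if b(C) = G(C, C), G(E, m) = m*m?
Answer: 1680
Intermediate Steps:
G(E, m) = m²
b(C) = C²
(19 + 86)*b(-4) = (19 + 86)*(-4)² = 105*16 = 1680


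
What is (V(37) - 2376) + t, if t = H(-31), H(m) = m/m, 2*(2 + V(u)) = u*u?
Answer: -3385/2 ≈ -1692.5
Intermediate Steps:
V(u) = -2 + u**2/2 (V(u) = -2 + (u*u)/2 = -2 + u**2/2)
H(m) = 1
t = 1
(V(37) - 2376) + t = ((-2 + (1/2)*37**2) - 2376) + 1 = ((-2 + (1/2)*1369) - 2376) + 1 = ((-2 + 1369/2) - 2376) + 1 = (1365/2 - 2376) + 1 = -3387/2 + 1 = -3385/2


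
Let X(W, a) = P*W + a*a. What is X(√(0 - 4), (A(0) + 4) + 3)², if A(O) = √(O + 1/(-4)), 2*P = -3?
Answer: 37769/16 + 390*I ≈ 2360.6 + 390.0*I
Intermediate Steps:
P = -3/2 (P = (½)*(-3) = -3/2 ≈ -1.5000)
A(O) = √(-¼ + O) (A(O) = √(O - ¼) = √(-¼ + O))
X(W, a) = a² - 3*W/2 (X(W, a) = -3*W/2 + a*a = -3*W/2 + a² = a² - 3*W/2)
X(√(0 - 4), (A(0) + 4) + 3)² = (((√(-1 + 4*0)/2 + 4) + 3)² - 3*√(0 - 4)/2)² = (((√(-1 + 0)/2 + 4) + 3)² - 3*I)² = (((√(-1)/2 + 4) + 3)² - 3*I)² = (((I/2 + 4) + 3)² - 3*I)² = (((4 + I/2) + 3)² - 3*I)² = ((7 + I/2)² - 3*I)²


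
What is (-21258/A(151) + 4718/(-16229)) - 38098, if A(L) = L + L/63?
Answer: -2998479253703/78418528 ≈ -38237.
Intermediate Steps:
A(L) = 64*L/63 (A(L) = L + L*(1/63) = L + L/63 = 64*L/63)
(-21258/A(151) + 4718/(-16229)) - 38098 = (-21258/((64/63)*151) + 4718/(-16229)) - 38098 = (-21258/9664/63 + 4718*(-1/16229)) - 38098 = (-21258*63/9664 - 4718/16229) - 38098 = (-669627/4832 - 4718/16229) - 38098 = -10890173959/78418528 - 38098 = -2998479253703/78418528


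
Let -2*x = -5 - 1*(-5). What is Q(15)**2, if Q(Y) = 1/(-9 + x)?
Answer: 1/81 ≈ 0.012346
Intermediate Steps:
x = 0 (x = -(-5 - 1*(-5))/2 = -(-5 + 5)/2 = -1/2*0 = 0)
Q(Y) = -1/9 (Q(Y) = 1/(-9 + 0) = 1/(-9) = -1/9)
Q(15)**2 = (-1/9)**2 = 1/81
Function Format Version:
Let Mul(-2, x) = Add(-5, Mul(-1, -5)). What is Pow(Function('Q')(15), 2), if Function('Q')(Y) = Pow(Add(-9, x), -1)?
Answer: Rational(1, 81) ≈ 0.012346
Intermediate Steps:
x = 0 (x = Mul(Rational(-1, 2), Add(-5, Mul(-1, -5))) = Mul(Rational(-1, 2), Add(-5, 5)) = Mul(Rational(-1, 2), 0) = 0)
Function('Q')(Y) = Rational(-1, 9) (Function('Q')(Y) = Pow(Add(-9, 0), -1) = Pow(-9, -1) = Rational(-1, 9))
Pow(Function('Q')(15), 2) = Pow(Rational(-1, 9), 2) = Rational(1, 81)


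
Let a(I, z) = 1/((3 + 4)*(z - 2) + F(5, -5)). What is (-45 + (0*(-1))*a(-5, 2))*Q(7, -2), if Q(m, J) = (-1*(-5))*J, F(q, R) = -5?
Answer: 450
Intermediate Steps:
Q(m, J) = 5*J
a(I, z) = 1/(-19 + 7*z) (a(I, z) = 1/((3 + 4)*(z - 2) - 5) = 1/(7*(-2 + z) - 5) = 1/((-14 + 7*z) - 5) = 1/(-19 + 7*z))
(-45 + (0*(-1))*a(-5, 2))*Q(7, -2) = (-45 + (0*(-1))/(-19 + 7*2))*(5*(-2)) = (-45 + 0/(-19 + 14))*(-10) = (-45 + 0/(-5))*(-10) = (-45 + 0*(-⅕))*(-10) = (-45 + 0)*(-10) = -45*(-10) = 450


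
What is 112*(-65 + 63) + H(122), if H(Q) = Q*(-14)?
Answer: -1932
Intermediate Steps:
H(Q) = -14*Q
112*(-65 + 63) + H(122) = 112*(-65 + 63) - 14*122 = 112*(-2) - 1708 = -224 - 1708 = -1932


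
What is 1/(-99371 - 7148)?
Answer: -1/106519 ≈ -9.3880e-6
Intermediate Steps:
1/(-99371 - 7148) = 1/(-106519) = -1/106519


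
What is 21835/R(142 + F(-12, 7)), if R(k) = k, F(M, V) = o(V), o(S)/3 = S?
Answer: 21835/163 ≈ 133.96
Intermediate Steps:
o(S) = 3*S
F(M, V) = 3*V
21835/R(142 + F(-12, 7)) = 21835/(142 + 3*7) = 21835/(142 + 21) = 21835/163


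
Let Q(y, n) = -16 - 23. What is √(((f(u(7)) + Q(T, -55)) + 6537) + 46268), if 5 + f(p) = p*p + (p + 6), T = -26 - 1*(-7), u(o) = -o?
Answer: √52809 ≈ 229.80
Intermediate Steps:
T = -19 (T = -26 + 7 = -19)
Q(y, n) = -39
f(p) = 1 + p + p² (f(p) = -5 + (p*p + (p + 6)) = -5 + (p² + (6 + p)) = -5 + (6 + p + p²) = 1 + p + p²)
√(((f(u(7)) + Q(T, -55)) + 6537) + 46268) = √((((1 - 1*7 + (-1*7)²) - 39) + 6537) + 46268) = √((((1 - 7 + (-7)²) - 39) + 6537) + 46268) = √((((1 - 7 + 49) - 39) + 6537) + 46268) = √(((43 - 39) + 6537) + 46268) = √((4 + 6537) + 46268) = √(6541 + 46268) = √52809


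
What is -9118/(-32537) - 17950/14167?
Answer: -454864444/460951679 ≈ -0.98679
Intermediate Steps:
-9118/(-32537) - 17950/14167 = -9118*(-1/32537) - 17950*1/14167 = 9118/32537 - 17950/14167 = -454864444/460951679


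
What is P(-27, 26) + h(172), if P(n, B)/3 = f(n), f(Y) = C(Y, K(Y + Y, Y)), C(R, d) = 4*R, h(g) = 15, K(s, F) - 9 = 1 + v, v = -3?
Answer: -309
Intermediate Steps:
K(s, F) = 7 (K(s, F) = 9 + (1 - 3) = 9 - 2 = 7)
f(Y) = 4*Y
P(n, B) = 12*n (P(n, B) = 3*(4*n) = 12*n)
P(-27, 26) + h(172) = 12*(-27) + 15 = -324 + 15 = -309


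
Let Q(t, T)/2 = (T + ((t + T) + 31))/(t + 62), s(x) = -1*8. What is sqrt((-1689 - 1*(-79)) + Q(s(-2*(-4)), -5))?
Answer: I*sqrt(130371)/9 ≈ 40.119*I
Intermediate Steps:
s(x) = -8
Q(t, T) = 2*(31 + t + 2*T)/(62 + t) (Q(t, T) = 2*((T + ((t + T) + 31))/(t + 62)) = 2*((T + ((T + t) + 31))/(62 + t)) = 2*((T + (31 + T + t))/(62 + t)) = 2*((31 + t + 2*T)/(62 + t)) = 2*(31 + t + 2*T)/(62 + t))
sqrt((-1689 - 1*(-79)) + Q(s(-2*(-4)), -5)) = sqrt((-1689 - 1*(-79)) + 2*(31 - 8 + 2*(-5))/(62 - 8)) = sqrt((-1689 + 79) + 2*(31 - 8 - 10)/54) = sqrt(-1610 + 2*(1/54)*13) = sqrt(-1610 + 13/27) = sqrt(-43457/27) = I*sqrt(130371)/9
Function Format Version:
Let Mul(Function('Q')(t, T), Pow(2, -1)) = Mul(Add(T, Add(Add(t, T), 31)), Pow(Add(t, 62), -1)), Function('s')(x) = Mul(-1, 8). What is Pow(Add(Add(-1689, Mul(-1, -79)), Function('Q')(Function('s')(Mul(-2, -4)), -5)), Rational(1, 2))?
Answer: Mul(Rational(1, 9), I, Pow(130371, Rational(1, 2))) ≈ Mul(40.119, I)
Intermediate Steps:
Function('s')(x) = -8
Function('Q')(t, T) = Mul(2, Pow(Add(62, t), -1), Add(31, t, Mul(2, T))) (Function('Q')(t, T) = Mul(2, Mul(Add(T, Add(Add(t, T), 31)), Pow(Add(t, 62), -1))) = Mul(2, Mul(Add(T, Add(Add(T, t), 31)), Pow(Add(62, t), -1))) = Mul(2, Mul(Add(T, Add(31, T, t)), Pow(Add(62, t), -1))) = Mul(2, Mul(Add(31, t, Mul(2, T)), Pow(Add(62, t), -1))) = Mul(2, Mul(Pow(Add(62, t), -1), Add(31, t, Mul(2, T)))) = Mul(2, Pow(Add(62, t), -1), Add(31, t, Mul(2, T))))
Pow(Add(Add(-1689, Mul(-1, -79)), Function('Q')(Function('s')(Mul(-2, -4)), -5)), Rational(1, 2)) = Pow(Add(Add(-1689, Mul(-1, -79)), Mul(2, Pow(Add(62, -8), -1), Add(31, -8, Mul(2, -5)))), Rational(1, 2)) = Pow(Add(Add(-1689, 79), Mul(2, Pow(54, -1), Add(31, -8, -10))), Rational(1, 2)) = Pow(Add(-1610, Mul(2, Rational(1, 54), 13)), Rational(1, 2)) = Pow(Add(-1610, Rational(13, 27)), Rational(1, 2)) = Pow(Rational(-43457, 27), Rational(1, 2)) = Mul(Rational(1, 9), I, Pow(130371, Rational(1, 2)))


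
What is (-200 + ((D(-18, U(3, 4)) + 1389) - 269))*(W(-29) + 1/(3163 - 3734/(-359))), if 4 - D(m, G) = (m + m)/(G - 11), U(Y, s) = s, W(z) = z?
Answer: -212499901440/7974757 ≈ -26647.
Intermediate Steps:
D(m, G) = 4 - 2*m/(-11 + G) (D(m, G) = 4 - (m + m)/(G - 11) = 4 - 2*m/(-11 + G))
(-200 + ((D(-18, U(3, 4)) + 1389) - 269))*(W(-29) + 1/(3163 - 3734/(-359))) = (-200 + ((2*(-22 - 1*(-18) + 2*4)/(-11 + 4) + 1389) - 269))*(-29 + 1/(3163 - 3734/(-359))) = (-200 + ((2*(-22 + 18 + 8)/(-7) + 1389) - 269))*(-29 + 1/(3163 - 3734*(-1/359))) = (-200 + ((2*(-⅐)*4 + 1389) - 269))*(-29 + 1/(3163 + 3734/359)) = (-200 + ((-8/7 + 1389) - 269))*(-29 + 1/(1139251/359)) = (-200 + (9715/7 - 269))*(-29 + 359/1139251) = (-200 + 7832/7)*(-33037920/1139251) = (6432/7)*(-33037920/1139251) = -212499901440/7974757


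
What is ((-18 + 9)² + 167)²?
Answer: 61504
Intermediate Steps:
((-18 + 9)² + 167)² = ((-9)² + 167)² = (81 + 167)² = 248² = 61504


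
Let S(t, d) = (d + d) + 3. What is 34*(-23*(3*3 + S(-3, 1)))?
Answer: -10948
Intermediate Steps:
S(t, d) = 3 + 2*d (S(t, d) = 2*d + 3 = 3 + 2*d)
34*(-23*(3*3 + S(-3, 1))) = 34*(-23*(3*3 + (3 + 2*1))) = 34*(-23*(9 + (3 + 2))) = 34*(-23*(9 + 5)) = 34*(-23*14) = 34*(-322) = -10948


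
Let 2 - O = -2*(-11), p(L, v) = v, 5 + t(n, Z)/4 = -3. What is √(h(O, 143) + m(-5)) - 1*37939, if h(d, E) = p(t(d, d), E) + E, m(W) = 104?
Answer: -37939 + √390 ≈ -37919.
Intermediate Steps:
t(n, Z) = -32 (t(n, Z) = -20 + 4*(-3) = -20 - 12 = -32)
O = -20 (O = 2 - (-2)*(-11) = 2 - 1*22 = 2 - 22 = -20)
h(d, E) = 2*E (h(d, E) = E + E = 2*E)
√(h(O, 143) + m(-5)) - 1*37939 = √(2*143 + 104) - 1*37939 = √(286 + 104) - 37939 = √390 - 37939 = -37939 + √390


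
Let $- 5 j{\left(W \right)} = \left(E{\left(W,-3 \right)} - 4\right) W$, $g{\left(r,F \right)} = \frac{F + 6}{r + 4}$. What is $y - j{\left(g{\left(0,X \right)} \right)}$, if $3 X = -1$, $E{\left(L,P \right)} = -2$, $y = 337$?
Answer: $\frac{3353}{10} \approx 335.3$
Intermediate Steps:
$X = - \frac{1}{3}$ ($X = \frac{1}{3} \left(-1\right) = - \frac{1}{3} \approx -0.33333$)
$g{\left(r,F \right)} = \frac{6 + F}{4 + r}$
$j{\left(W \right)} = \frac{6 W}{5}$ ($j{\left(W \right)} = - \frac{\left(-2 - 4\right) W}{5} = - \frac{\left(-6\right) W}{5} = \frac{6 W}{5}$)
$y - j{\left(g{\left(0,X \right)} \right)} = 337 - \frac{6 \frac{6 - \frac{1}{3}}{4 + 0}}{5} = 337 - \frac{6 \cdot \frac{1}{4} \cdot \frac{17}{3}}{5} = 337 - \frac{6}{5} \cdot \frac{17}{12} = 337 - \frac{17}{10} = \frac{3353}{10}$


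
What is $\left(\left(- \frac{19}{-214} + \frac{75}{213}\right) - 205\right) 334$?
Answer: $- \frac{519047857}{7597} \approx -68323.0$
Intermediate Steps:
$\left(\left(- \frac{19}{-214} + \frac{75}{213}\right) - 205\right) 334 = \left(\left(\left(-19\right) \left(- \frac{1}{214}\right) + 75 \cdot \frac{1}{213}\right) - 205\right) 334 = \left(\left(\frac{19}{214} + \frac{25}{71}\right) - 205\right) 334 = \left(\frac{6699}{15194} - 205\right) 334 = \left(- \frac{3108071}{15194}\right) 334 = - \frac{519047857}{7597}$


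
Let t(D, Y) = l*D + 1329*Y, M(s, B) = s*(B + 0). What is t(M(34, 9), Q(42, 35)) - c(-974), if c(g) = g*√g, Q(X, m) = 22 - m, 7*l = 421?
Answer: 7887/7 + 974*I*√974 ≈ 1126.7 + 30398.0*I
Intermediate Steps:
l = 421/7 (l = (⅐)*421 = 421/7 ≈ 60.143)
M(s, B) = B*s (M(s, B) = s*B = B*s)
c(g) = g^(3/2)
t(D, Y) = 1329*Y + 421*D/7 (t(D, Y) = 421*D/7 + 1329*Y = 1329*Y + 421*D/7)
t(M(34, 9), Q(42, 35)) - c(-974) = (1329*(22 - 1*35) + 421*(9*34)/7) - (-974)^(3/2) = (1329*(22 - 35) + (421/7)*306) - (-974)*I*√974 = (1329*(-13) + 128826/7) + 974*I*√974 = (-17277 + 128826/7) + 974*I*√974 = 7887/7 + 974*I*√974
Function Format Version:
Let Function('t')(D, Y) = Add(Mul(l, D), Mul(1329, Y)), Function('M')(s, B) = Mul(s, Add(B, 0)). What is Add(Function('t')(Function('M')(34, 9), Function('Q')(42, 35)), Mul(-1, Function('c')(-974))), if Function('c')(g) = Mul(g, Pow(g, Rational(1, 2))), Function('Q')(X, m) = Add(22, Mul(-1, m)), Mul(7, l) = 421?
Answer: Add(Rational(7887, 7), Mul(974, I, Pow(974, Rational(1, 2)))) ≈ Add(1126.7, Mul(30398., I))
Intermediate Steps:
l = Rational(421, 7) (l = Mul(Rational(1, 7), 421) = Rational(421, 7) ≈ 60.143)
Function('M')(s, B) = Mul(B, s) (Function('M')(s, B) = Mul(s, B) = Mul(B, s))
Function('c')(g) = Pow(g, Rational(3, 2))
Function('t')(D, Y) = Add(Mul(1329, Y), Mul(Rational(421, 7), D)) (Function('t')(D, Y) = Add(Mul(Rational(421, 7), D), Mul(1329, Y)) = Add(Mul(1329, Y), Mul(Rational(421, 7), D)))
Add(Function('t')(Function('M')(34, 9), Function('Q')(42, 35)), Mul(-1, Function('c')(-974))) = Add(Add(Mul(1329, Add(22, Mul(-1, 35))), Mul(Rational(421, 7), Mul(9, 34))), Mul(-1, Pow(-974, Rational(3, 2)))) = Add(Add(Mul(1329, Add(22, -35)), Mul(Rational(421, 7), 306)), Mul(-1, Mul(-974, I, Pow(974, Rational(1, 2))))) = Add(Add(Mul(1329, -13), Rational(128826, 7)), Mul(974, I, Pow(974, Rational(1, 2)))) = Add(Add(-17277, Rational(128826, 7)), Mul(974, I, Pow(974, Rational(1, 2)))) = Add(Rational(7887, 7), Mul(974, I, Pow(974, Rational(1, 2))))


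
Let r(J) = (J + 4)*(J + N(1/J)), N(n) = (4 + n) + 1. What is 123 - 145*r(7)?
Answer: -134714/7 ≈ -19245.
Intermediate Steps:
N(n) = 5 + n
r(J) = (4 + J)*(5 + J + 1/J) (r(J) = (J + 4)*(J + (5 + 1/J)) = (4 + J)*(J + (5 + 1/J)) = (4 + J)*(5 + J + 1/J))
123 - 145*r(7) = 123 - 145*(21 + 7**2 + 4/7 + 9*7) = 123 - 145*(21 + 49 + 4*(1/7) + 63) = 123 - 145*(21 + 49 + 4/7 + 63) = 123 - 145*935/7 = 123 - 135575/7 = -134714/7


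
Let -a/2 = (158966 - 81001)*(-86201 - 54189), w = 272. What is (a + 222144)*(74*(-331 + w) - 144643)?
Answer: -3261991012869596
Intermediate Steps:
a = 21891012700 (a = -2*(158966 - 81001)*(-86201 - 54189) = -155930*(-140390) = -2*(-10945506350) = 21891012700)
(a + 222144)*(74*(-331 + w) - 144643) = (21891012700 + 222144)*(74*(-331 + 272) - 144643) = 21891234844*(74*(-59) - 144643) = 21891234844*(-4366 - 144643) = 21891234844*(-149009) = -3261991012869596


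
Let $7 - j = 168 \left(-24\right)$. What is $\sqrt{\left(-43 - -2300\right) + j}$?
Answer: $2 \sqrt{1574} \approx 79.347$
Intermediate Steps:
$j = 4039$ ($j = 7 - 168 \left(-24\right) = 7 - -4032 = 7 + 4032 = 4039$)
$\sqrt{\left(-43 - -2300\right) + j} = \sqrt{\left(-43 - -2300\right) + 4039} = \sqrt{\left(-43 + 2300\right) + 4039} = \sqrt{2257 + 4039} = \sqrt{6296} = 2 \sqrt{1574}$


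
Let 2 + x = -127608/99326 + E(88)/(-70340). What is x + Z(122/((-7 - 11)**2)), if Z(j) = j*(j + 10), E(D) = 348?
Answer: 14153493747191/22919511250620 ≈ 0.61753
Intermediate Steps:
Z(j) = j*(10 + j)
x = -2872961731/873323855 (x = -2 + (-127608/99326 + 348/(-70340)) = -2 + (-127608*1/99326 + 348*(-1/70340)) = -2 + (-63804/49663 - 87/17585) = -2 - 1126314021/873323855 = -2872961731/873323855 ≈ -3.2897)
x + Z(122/((-7 - 11)**2)) = -2872961731/873323855 + (122/((-7 - 11)**2))*(10 + 122/((-7 - 11)**2)) = -2872961731/873323855 + (122/((-18)**2))*(10 + 122/((-18)**2)) = -2872961731/873323855 + (122/324)*(10 + 122/324) = -2872961731/873323855 + (122*(1/324))*(10 + 122*(1/324)) = -2872961731/873323855 + 61*(10 + 61/162)/162 = -2872961731/873323855 + (61/162)*(1681/162) = -2872961731/873323855 + 102541/26244 = 14153493747191/22919511250620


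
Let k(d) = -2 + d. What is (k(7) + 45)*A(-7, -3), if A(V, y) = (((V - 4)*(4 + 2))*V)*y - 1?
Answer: -69350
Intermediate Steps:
A(V, y) = -1 + V*y*(-24 + 6*V) (A(V, y) = (((-4 + V)*6)*V)*y - 1 = ((-24 + 6*V)*V)*y - 1 = (V*(-24 + 6*V))*y - 1 = V*y*(-24 + 6*V) - 1 = -1 + V*y*(-24 + 6*V))
(k(7) + 45)*A(-7, -3) = ((-2 + 7) + 45)*(-1 - 24*(-7)*(-3) + 6*(-3)*(-7)²) = (5 + 45)*(-1 - 504 + 6*(-3)*49) = 50*(-1 - 504 - 882) = 50*(-1387) = -69350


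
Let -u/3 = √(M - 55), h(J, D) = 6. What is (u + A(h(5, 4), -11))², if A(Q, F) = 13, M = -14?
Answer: (13 - 3*I*√69)² ≈ -452.0 - 647.92*I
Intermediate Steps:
u = -3*I*√69 (u = -3*√(-14 - 55) = -3*I*√69 ≈ -24.92*I)
(u + A(h(5, 4), -11))² = (-3*I*√69 + 13)² = (13 - 3*I*√69)²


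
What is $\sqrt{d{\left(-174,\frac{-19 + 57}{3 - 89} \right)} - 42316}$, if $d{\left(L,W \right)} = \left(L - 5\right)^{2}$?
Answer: $5 i \sqrt{411} \approx 101.37 i$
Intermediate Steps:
$d{\left(L,W \right)} = \left(-5 + L\right)^{2}$
$\sqrt{d{\left(-174,\frac{-19 + 57}{3 - 89} \right)} - 42316} = \sqrt{\left(-5 - 174\right)^{2} - 42316} = \sqrt{\left(-179\right)^{2} - 42316} = \sqrt{32041 - 42316} = \sqrt{-10275} = 5 i \sqrt{411}$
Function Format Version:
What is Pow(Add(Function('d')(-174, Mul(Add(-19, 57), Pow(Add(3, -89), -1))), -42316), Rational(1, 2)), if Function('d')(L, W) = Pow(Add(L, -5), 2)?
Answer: Mul(5, I, Pow(411, Rational(1, 2))) ≈ Mul(101.37, I)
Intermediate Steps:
Function('d')(L, W) = Pow(Add(-5, L), 2)
Pow(Add(Function('d')(-174, Mul(Add(-19, 57), Pow(Add(3, -89), -1))), -42316), Rational(1, 2)) = Pow(Add(Pow(Add(-5, -174), 2), -42316), Rational(1, 2)) = Pow(Add(Pow(-179, 2), -42316), Rational(1, 2)) = Pow(Add(32041, -42316), Rational(1, 2)) = Pow(-10275, Rational(1, 2)) = Mul(5, I, Pow(411, Rational(1, 2)))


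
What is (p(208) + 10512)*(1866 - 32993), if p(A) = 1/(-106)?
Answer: -34683913417/106 ≈ -3.2721e+8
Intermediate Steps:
p(A) = -1/106
(p(208) + 10512)*(1866 - 32993) = (-1/106 + 10512)*(1866 - 32993) = (1114271/106)*(-31127) = -34683913417/106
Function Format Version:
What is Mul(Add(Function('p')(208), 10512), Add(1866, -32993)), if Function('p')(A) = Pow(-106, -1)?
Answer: Rational(-34683913417, 106) ≈ -3.2721e+8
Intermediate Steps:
Function('p')(A) = Rational(-1, 106)
Mul(Add(Function('p')(208), 10512), Add(1866, -32993)) = Mul(Add(Rational(-1, 106), 10512), Add(1866, -32993)) = Mul(Rational(1114271, 106), -31127) = Rational(-34683913417, 106)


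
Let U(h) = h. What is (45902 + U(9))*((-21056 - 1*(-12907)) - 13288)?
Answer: -984194107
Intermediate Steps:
(45902 + U(9))*((-21056 - 1*(-12907)) - 13288) = (45902 + 9)*((-21056 - 1*(-12907)) - 13288) = 45911*((-21056 + 12907) - 13288) = 45911*(-8149 - 13288) = 45911*(-21437) = -984194107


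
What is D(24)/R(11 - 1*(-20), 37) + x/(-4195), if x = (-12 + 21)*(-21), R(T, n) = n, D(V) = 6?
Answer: 32163/155215 ≈ 0.20722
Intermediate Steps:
x = -189 (x = 9*(-21) = -189)
D(24)/R(11 - 1*(-20), 37) + x/(-4195) = 6/37 - 189/(-4195) = 6*(1/37) - 189*(-1/4195) = 6/37 + 189/4195 = 32163/155215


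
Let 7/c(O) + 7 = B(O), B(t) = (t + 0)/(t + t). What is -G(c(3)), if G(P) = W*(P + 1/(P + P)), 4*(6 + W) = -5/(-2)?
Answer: -24123/2912 ≈ -8.2840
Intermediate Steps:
W = -43/8 (W = -6 + (-5/(-2))/4 = -6 + (-5*(-½))/4 = -6 + (¼)*(5/2) = -6 + 5/8 = -43/8 ≈ -5.3750)
B(t) = ½ (B(t) = t/((2*t)) = t*(1/(2*t)) = ½)
c(O) = -14/13 (c(O) = 7/(-7 + ½) = 7/(-13/2) = 7*(-2/13) = -14/13)
G(P) = -43*P/8 - 43/(16*P) (G(P) = -43*(P + 1/(P + P))/8 = -43*(P + 1/(2*P))/8 = -43*P/8 - 43/(16*P))
-G(c(3)) = -43*(-1 - 2*(-14/13)²)/(16*(-14/13)) = -43*(-13)*(-1 - 2*196/169)/(16*14) = -43*(-13)*(-1 - 392/169)/(16*14) = -43*(-13)*(-561)/(16*14*169) = -1*24123/2912 = -24123/2912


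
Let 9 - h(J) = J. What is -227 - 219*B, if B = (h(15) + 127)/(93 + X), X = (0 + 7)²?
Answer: -58733/142 ≈ -413.61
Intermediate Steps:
h(J) = 9 - J
X = 49 (X = 7² = 49)
B = 121/142 (B = ((9 - 1*15) + 127)/(93 + 49) = ((9 - 15) + 127)/142 = (-6 + 127)*(1/142) = 121*(1/142) = 121/142 ≈ 0.85211)
-227 - 219*B = -227 - 219*121/142 = -227 - 26499/142 = -58733/142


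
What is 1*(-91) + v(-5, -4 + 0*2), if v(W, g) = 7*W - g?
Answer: -122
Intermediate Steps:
v(W, g) = -g + 7*W
1*(-91) + v(-5, -4 + 0*2) = 1*(-91) + (-(-4 + 0*2) + 7*(-5)) = -91 + (-(-4 + 0) - 35) = -91 + (-1*(-4) - 35) = -91 + (4 - 35) = -91 - 31 = -122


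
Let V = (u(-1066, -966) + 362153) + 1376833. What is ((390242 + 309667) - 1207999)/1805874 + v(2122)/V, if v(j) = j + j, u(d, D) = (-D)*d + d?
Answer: -1419947248/5156673207 ≈ -0.27536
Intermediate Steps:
u(d, D) = d - D*d (u(d, D) = -D*d + d = d - D*d)
v(j) = 2*j
V = 708164 (V = (-1066*(1 - 1*(-966)) + 362153) + 1376833 = (-1066*(1 + 966) + 362153) + 1376833 = (-1066*967 + 362153) + 1376833 = (-1030822 + 362153) + 1376833 = -668669 + 1376833 = 708164)
((390242 + 309667) - 1207999)/1805874 + v(2122)/V = ((390242 + 309667) - 1207999)/1805874 + (2*2122)/708164 = (699909 - 1207999)*(1/1805874) + 4244*(1/708164) = -508090*1/1805874 + 1061/177041 = -8195/29127 + 1061/177041 = -1419947248/5156673207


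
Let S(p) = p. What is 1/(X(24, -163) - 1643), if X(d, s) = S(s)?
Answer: -1/1806 ≈ -0.00055371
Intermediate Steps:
X(d, s) = s
1/(X(24, -163) - 1643) = 1/(-163 - 1643) = 1/(-1806) = -1/1806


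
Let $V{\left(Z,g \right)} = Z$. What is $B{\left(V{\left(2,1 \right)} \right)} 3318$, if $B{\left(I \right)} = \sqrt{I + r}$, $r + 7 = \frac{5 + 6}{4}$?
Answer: $4977 i \approx 4977.0 i$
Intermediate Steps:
$r = - \frac{17}{4}$ ($r = -7 + \frac{5 + 6}{4} = -7 + 11 \cdot \frac{1}{4} = -7 + \frac{11}{4} = - \frac{17}{4} \approx -4.25$)
$B{\left(I \right)} = \sqrt{- \frac{17}{4} + I}$ ($B{\left(I \right)} = \sqrt{I - \frac{17}{4}} = \sqrt{- \frac{17}{4} + I}$)
$B{\left(V{\left(2,1 \right)} \right)} 3318 = \frac{\sqrt{-17 + 4 \cdot 2}}{2} \cdot 3318 = \frac{\sqrt{-17 + 8}}{2} \cdot 3318 = \frac{\sqrt{-9}}{2} \cdot 3318 = \frac{3 i}{2} \cdot 3318 = 4977 i$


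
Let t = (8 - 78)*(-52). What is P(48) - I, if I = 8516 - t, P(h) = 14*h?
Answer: -4204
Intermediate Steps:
t = 3640 (t = -70*(-52) = 3640)
I = 4876 (I = 8516 - 1*3640 = 8516 - 3640 = 4876)
P(48) - I = 14*48 - 1*4876 = 672 - 4876 = -4204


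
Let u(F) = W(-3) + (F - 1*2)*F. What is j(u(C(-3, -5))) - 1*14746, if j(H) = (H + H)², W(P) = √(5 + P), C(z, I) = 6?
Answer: -12434 + 192*√2 ≈ -12162.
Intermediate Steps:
u(F) = √2 + F*(-2 + F) (u(F) = √(5 - 3) + (F - 1*2)*F = √2 + (F - 2)*F = √2 + (-2 + F)*F = √2 + F*(-2 + F))
j(H) = 4*H² (j(H) = (2*H)² = 4*H²)
j(u(C(-3, -5))) - 1*14746 = 4*(√2 + 6² - 2*6)² - 1*14746 = 4*(√2 + 36 - 12)² - 14746 = 4*(24 + √2)² - 14746 = -14746 + 4*(24 + √2)²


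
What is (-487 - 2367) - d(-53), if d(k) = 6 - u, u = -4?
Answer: -2864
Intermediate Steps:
d(k) = 10 (d(k) = 6 - 1*(-4) = 6 + 4 = 10)
(-487 - 2367) - d(-53) = (-487 - 2367) - 1*10 = -2854 - 10 = -2864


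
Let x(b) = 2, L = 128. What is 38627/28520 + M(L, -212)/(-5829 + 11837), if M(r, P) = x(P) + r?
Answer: 29472327/21418520 ≈ 1.3760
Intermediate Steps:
M(r, P) = 2 + r
38627/28520 + M(L, -212)/(-5829 + 11837) = 38627/28520 + (2 + 128)/(-5829 + 11837) = 38627*(1/28520) + 130/6008 = 38627/28520 + 130*(1/6008) = 38627/28520 + 65/3004 = 29472327/21418520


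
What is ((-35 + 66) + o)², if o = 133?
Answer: 26896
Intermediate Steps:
((-35 + 66) + o)² = ((-35 + 66) + 133)² = (31 + 133)² = 164² = 26896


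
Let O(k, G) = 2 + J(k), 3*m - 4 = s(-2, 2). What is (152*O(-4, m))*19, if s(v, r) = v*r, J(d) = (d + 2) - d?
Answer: 11552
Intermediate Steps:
J(d) = 2 (J(d) = (2 + d) - d = 2)
s(v, r) = r*v
m = 0 (m = 4/3 + (2*(-2))/3 = 4/3 + (⅓)*(-4) = 4/3 - 4/3 = 0)
O(k, G) = 4 (O(k, G) = 2 + 2 = 4)
(152*O(-4, m))*19 = (152*4)*19 = 608*19 = 11552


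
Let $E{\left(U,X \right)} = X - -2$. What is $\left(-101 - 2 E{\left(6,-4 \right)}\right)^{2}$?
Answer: $9409$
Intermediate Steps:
$E{\left(U,X \right)} = 2 + X$ ($E{\left(U,X \right)} = X + 2 = 2 + X$)
$\left(-101 - 2 E{\left(6,-4 \right)}\right)^{2} = \left(-101 - 2 \left(2 - 4\right)\right)^{2} = \left(-101 - -4\right)^{2} = \left(-101 + 4\right)^{2} = \left(-97\right)^{2} = 9409$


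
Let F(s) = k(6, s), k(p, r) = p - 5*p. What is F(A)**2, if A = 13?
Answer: 576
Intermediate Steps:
k(p, r) = -4*p
F(s) = -24 (F(s) = -4*6 = -24)
F(A)**2 = (-24)**2 = 576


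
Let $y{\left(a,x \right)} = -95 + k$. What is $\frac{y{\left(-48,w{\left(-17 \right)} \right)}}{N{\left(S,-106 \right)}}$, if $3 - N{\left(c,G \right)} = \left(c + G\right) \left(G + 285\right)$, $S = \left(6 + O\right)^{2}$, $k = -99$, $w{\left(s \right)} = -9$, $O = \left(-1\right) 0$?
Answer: $- \frac{194}{12533} \approx -0.015479$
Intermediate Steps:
$O = 0$
$y{\left(a,x \right)} = -194$ ($y{\left(a,x \right)} = -95 - 99 = -194$)
$S = 36$ ($S = \left(6 + 0\right)^{2} = 6^{2} = 36$)
$N{\left(c,G \right)} = 3 - \left(285 + G\right) \left(G + c\right)$ ($N{\left(c,G \right)} = 3 - \left(c + G\right) \left(G + 285\right) = 3 - \left(G + c\right) \left(285 + G\right) = 3 - \left(285 + G\right) \left(G + c\right)$)
$\frac{y{\left(-48,w{\left(-17 \right)} \right)}}{N{\left(S,-106 \right)}} = - \frac{194}{3 - \left(-106\right)^{2} - -30210 - 10260 - \left(-106\right) 36} = - \frac{194}{3 - 11236 + 30210 - 10260 + 3816} = - \frac{194}{12533}$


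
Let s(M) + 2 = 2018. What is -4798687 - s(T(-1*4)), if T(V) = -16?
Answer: -4800703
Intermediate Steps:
s(M) = 2016 (s(M) = -2 + 2018 = 2016)
-4798687 - s(T(-1*4)) = -4798687 - 1*2016 = -4798687 - 2016 = -4800703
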